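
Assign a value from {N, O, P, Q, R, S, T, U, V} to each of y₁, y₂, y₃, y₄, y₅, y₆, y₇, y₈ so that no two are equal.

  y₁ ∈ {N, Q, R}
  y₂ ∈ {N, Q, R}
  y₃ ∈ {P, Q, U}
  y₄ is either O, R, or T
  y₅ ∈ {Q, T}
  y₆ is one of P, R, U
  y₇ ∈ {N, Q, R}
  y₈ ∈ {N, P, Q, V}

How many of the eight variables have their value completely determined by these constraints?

Among the 8 variables, O fits only y₄ (and all 8 values in {N, O, P, Q, R, T, U, V} must be used), so y₄ = O.
Among the 7 still-open variables, T fits only y₅ (and all 7 values in {N, P, Q, R, T, U, V} must be used), so y₅ = T.
Among the 6 still-open variables, V fits only y₈ (and all 6 values in {N, P, Q, R, U, V} must be used), so y₈ = V.
y₁, y₂, y₇ between them cover only {N, Q, R} — a naked triple. Remove those values from y₃, y₆.
Determined: y₄=O, y₅=T, y₈=V. The other variables each still have more than one consistent value. That makes 3.

3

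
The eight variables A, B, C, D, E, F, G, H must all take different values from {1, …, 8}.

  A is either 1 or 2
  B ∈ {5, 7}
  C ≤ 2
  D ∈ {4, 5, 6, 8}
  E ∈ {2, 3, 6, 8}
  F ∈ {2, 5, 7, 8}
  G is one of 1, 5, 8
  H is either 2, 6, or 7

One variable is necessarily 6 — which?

H

The 8 variables draw from only 8 values {1, 2, 3, 4, 5, 6, 7, 8}, so each is used; only E can be 3, hence E = 3.
Among the 7 still-open variables, 4 fits only D (and all 7 values in {1, 2, 4, 5, 6, 7, 8} must be used), so D = 4.
Among the 6 still-open variables, 6 fits only H (and all 6 values in {1, 2, 5, 6, 7, 8} must be used), so H = 6.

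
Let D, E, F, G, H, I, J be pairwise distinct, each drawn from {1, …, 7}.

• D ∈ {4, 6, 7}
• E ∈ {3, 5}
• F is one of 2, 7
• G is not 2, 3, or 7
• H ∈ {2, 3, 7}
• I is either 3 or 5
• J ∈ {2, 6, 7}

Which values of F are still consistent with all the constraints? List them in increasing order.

2, 7

Among the 7 variables, 1 fits only G (and all 7 values in {1, 2, 3, 4, 5, 6, 7} must be used), so G = 1.
The 6 still-open variables draw from only 6 values {2, 3, 4, 5, 6, 7}, so each is used; only D can be 4, hence D = 4.
The 5 still-open variables together cover exactly {2, 3, 5, 6, 7} — 5 values for 5 variables — and 6 appears only in J's list, so J = 6.
E and I between them cover only {3, 5} — a naked pair. Remove those values from H.
No further eliminations apply; F can still be any of 2, 7.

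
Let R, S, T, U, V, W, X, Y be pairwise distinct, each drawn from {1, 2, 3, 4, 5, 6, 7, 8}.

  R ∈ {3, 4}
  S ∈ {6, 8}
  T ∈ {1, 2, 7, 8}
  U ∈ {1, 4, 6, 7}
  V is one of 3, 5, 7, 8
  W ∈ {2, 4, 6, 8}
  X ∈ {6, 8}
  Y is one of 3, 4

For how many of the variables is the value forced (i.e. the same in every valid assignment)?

The 8 variables draw from only 8 values {1, 2, 3, 4, 5, 6, 7, 8}, so each is used; only V can be 5, hence V = 5.
R and Y between them cover only {3, 4} — a naked pair. Remove those values from U, W.
S and X share exactly the 2 values {6, 8}; by pigeonhole those values go to them, so strike 6, 8 from T, U, W.
W must be 2 (only option left). Strike 2 from T.
Determined: V=5, W=2. The other variables each still have more than one consistent value. That makes 2.

2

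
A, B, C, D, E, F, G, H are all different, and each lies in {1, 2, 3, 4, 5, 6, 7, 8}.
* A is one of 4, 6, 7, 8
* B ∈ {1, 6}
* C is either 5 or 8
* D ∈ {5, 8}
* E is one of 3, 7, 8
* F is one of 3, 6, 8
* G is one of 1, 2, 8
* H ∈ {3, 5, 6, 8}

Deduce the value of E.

Among the 8 variables, 2 fits only G (and all 8 values in {1, 2, 3, 4, 5, 6, 7, 8} must be used), so G = 2.
The 7 still-open variables together cover exactly {1, 3, 4, 5, 6, 7, 8} — 7 values for 7 variables — and 1 appears only in B's list, so B = 1.
The 6 still-open variables draw from only 6 values {3, 4, 5, 6, 7, 8}, so each is used; only A can be 4, hence A = 4.
The 5 still-open variables draw from only 5 values {3, 5, 6, 7, 8}, so each is used; only E can be 7, hence E = 7.

7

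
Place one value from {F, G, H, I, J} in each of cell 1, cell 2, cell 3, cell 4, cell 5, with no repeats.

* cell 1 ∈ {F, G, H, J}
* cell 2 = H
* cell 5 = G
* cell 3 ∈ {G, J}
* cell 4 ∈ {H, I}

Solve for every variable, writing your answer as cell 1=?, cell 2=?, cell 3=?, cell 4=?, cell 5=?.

cell 1=F, cell 2=H, cell 3=J, cell 4=I, cell 5=G

cell 2 must be H (only option left). Eliminate H elsewhere: cell 1, cell 4.
cell 4 must be I (only option left).
cell 5 has just one choice, so cell 5 = G. Strike G from cell 1, cell 3.
cell 3 has just one choice, so cell 3 = J. Eliminate J elsewhere: cell 1.
cell 1 has just one choice, so cell 1 = F.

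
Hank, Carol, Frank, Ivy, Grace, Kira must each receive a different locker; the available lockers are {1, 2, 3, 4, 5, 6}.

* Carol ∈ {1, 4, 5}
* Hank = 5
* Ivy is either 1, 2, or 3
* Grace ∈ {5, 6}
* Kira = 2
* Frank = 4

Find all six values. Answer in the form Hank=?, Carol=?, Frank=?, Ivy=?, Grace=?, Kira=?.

Hank=5, Carol=1, Frank=4, Ivy=3, Grace=6, Kira=2

Hank's domain is down to {5}, so Hank = 5. So Carol, Grace can't be 5.
Frank has just one choice, so Frank = 4. Remove 4 from Carol.
Grace has just one choice, so Grace = 6.
That leaves Kira = 2. Eliminate 2 elsewhere: Ivy.
That leaves Carol = 1. So Ivy can't be 1.
Ivy's domain is down to {3}, so Ivy = 3.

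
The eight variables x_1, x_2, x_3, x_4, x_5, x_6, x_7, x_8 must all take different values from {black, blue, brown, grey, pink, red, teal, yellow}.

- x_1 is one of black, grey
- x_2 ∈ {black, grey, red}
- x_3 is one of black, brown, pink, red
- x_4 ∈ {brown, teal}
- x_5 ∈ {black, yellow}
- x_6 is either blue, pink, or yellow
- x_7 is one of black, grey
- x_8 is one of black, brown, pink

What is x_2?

red

The 8 variables draw from only 8 values {black, blue, brown, grey, pink, red, teal, yellow}, so each is used; only x_6 can be blue, hence x_6 = blue.
The 7 still-open variables together cover exactly {black, brown, grey, pink, red, teal, yellow} — 7 values for 7 variables — and teal appears only in x_4's list, so x_4 = teal.
The 6 still-open variables draw from only 6 values {black, brown, grey, pink, red, yellow}, so each is used; only x_5 can be yellow, hence x_5 = yellow.
The 2 variables x_1 and x_7 are confined to {black, grey}, which locks those values in; drop them from x_2, x_3, x_8.
So x_2 = red.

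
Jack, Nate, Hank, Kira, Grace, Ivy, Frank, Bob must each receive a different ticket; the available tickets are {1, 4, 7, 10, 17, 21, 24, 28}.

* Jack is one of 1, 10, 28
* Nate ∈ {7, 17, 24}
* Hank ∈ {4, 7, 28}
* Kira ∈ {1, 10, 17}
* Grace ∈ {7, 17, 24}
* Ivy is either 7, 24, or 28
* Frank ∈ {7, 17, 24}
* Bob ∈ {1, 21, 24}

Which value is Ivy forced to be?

The 8 variables draw from only 8 values {1, 4, 7, 10, 17, 21, 24, 28}, so each is used; only Hank can be 4, hence Hank = 4.
The 7 still-open variables draw from only 7 values {1, 7, 10, 17, 21, 24, 28}, so each is used; only Bob can be 21, hence Bob = 21.
The 3 variables Nate, Grace, Frank are confined to {7, 17, 24}, which locks those values in; drop them from Kira, Ivy.
So Ivy = 28.

28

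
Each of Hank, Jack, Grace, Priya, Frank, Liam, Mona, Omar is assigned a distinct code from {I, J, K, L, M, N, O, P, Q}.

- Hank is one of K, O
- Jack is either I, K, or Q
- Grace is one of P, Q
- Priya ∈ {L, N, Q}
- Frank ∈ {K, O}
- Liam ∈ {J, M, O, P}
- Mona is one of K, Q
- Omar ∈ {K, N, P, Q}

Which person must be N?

Hank and Frank share exactly the 2 values {K, O}; by pigeonhole those values go to them, so strike K, O from Jack, Liam, Mona, Omar.
Mona must be Q (only option left). Strike Q from Jack, Grace, Priya, Omar.
Jack must be I (only option left).
Grace's domain is down to {P}, so Grace = P. So Liam, Omar can't be P.
So N goes to Omar.

Omar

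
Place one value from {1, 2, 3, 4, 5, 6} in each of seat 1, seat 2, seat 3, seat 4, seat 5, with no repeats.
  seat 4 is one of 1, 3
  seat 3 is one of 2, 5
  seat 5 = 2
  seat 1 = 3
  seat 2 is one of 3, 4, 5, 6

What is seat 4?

seat 1 has just one choice, so seat 1 = 3. Remove 3 from seat 2, seat 4.
So seat 4 = 1.

1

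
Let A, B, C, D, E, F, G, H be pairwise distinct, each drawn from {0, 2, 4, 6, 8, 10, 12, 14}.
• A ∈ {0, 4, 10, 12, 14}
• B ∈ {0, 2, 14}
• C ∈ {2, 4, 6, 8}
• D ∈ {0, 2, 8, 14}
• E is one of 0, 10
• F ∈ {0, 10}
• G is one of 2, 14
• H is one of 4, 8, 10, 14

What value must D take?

The 8 variables draw from only 8 values {0, 2, 4, 6, 8, 10, 12, 14}, so each is used; only C can be 6, hence C = 6.
Among the 7 still-open variables, 12 fits only A (and all 7 values in {0, 2, 4, 8, 10, 12, 14} must be used), so A = 12.
The 6 still-open variables together cover exactly {0, 2, 4, 8, 10, 14} — 6 values for 6 variables — and 4 appears only in H's list, so H = 4.
The 5 still-open variables together cover exactly {0, 2, 8, 10, 14} — 5 values for 5 variables — and 8 appears only in D's list, so D = 8.

8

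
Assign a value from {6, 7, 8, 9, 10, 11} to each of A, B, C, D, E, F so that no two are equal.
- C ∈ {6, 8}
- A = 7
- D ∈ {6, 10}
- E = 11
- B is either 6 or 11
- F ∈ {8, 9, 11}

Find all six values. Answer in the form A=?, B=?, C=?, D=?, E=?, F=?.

A has just one choice, so A = 7.
E must be 11 (only option left). So B, F can't be 11.
B must be 6 (only option left). Strike 6 from C, D.
C's domain is down to {8}, so C = 8. Remove 8 from F.
D's domain is down to {10}, so D = 10.
F has just one choice, so F = 9.

A=7, B=6, C=8, D=10, E=11, F=9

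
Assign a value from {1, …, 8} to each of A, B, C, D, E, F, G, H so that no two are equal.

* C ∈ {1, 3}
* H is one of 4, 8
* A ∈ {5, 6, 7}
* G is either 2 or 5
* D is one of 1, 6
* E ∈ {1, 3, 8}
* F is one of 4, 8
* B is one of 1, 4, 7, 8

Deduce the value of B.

7

Among the 8 variables, 2 fits only G (and all 8 values in {1, 2, 3, 4, 5, 6, 7, 8} must be used), so G = 2.
The 7 still-open variables draw from only 7 values {1, 3, 4, 5, 6, 7, 8}, so each is used; only A can be 5, hence A = 5.
The 6 still-open variables draw from only 6 values {1, 3, 4, 6, 7, 8}, so each is used; only D can be 6, hence D = 6.
Among the 5 still-open variables, 7 fits only B (and all 5 values in {1, 3, 4, 7, 8} must be used), so B = 7.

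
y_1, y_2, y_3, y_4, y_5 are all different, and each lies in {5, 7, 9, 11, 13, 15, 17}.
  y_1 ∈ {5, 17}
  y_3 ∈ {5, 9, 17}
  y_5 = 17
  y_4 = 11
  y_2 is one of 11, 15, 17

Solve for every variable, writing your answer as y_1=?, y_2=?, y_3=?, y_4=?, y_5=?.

y_4 has just one choice, so y_4 = 11. Eliminate 11 elsewhere: y_2.
That leaves y_5 = 17. Remove 17 from y_1, y_2, y_3.
That leaves y_1 = 5. Eliminate 5 elsewhere: y_3.
y_2 has just one choice, so y_2 = 15.
That leaves y_3 = 9.

y_1=5, y_2=15, y_3=9, y_4=11, y_5=17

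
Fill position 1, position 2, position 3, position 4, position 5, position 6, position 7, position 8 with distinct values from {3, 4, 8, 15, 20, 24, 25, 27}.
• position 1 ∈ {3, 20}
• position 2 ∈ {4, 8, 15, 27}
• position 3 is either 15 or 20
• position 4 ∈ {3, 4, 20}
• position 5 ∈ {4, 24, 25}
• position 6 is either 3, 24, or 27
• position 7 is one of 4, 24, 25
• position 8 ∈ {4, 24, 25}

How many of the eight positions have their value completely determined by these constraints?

3

The 8 variables draw from only 8 values {3, 4, 8, 15, 20, 24, 25, 27}, so each is used; only position 2 can be 8, hence position 2 = 8.
Among the 7 still-open variables, 15 fits only position 3 (and all 7 values in {3, 4, 15, 20, 24, 25, 27} must be used), so position 3 = 15.
Among the 6 still-open variables, 27 fits only position 6 (and all 6 values in {3, 4, 20, 24, 25, 27} must be used), so position 6 = 27.
position 5, position 7, position 8 between them cover only {4, 24, 25} — a naked triple. Remove those values from position 4.
Determined: position 2=8, position 3=15, position 6=27. The other positions each still have more than one consistent value. That makes 3.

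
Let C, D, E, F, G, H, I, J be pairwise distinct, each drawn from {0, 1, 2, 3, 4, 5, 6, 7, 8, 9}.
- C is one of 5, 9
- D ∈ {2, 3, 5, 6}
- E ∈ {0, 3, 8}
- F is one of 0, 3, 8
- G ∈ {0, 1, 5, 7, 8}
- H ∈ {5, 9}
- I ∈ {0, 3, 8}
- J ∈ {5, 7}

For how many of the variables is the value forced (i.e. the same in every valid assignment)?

2

The 2 variables C and H are confined to {5, 9}, which locks those values in; drop them from D, G, J.
J has just one choice, so J = 7. Remove 7 from G.
The 3 variables E, F, I are confined to {0, 3, 8}, which locks those values in; drop them from D, G.
G has just one choice, so G = 1.
Determined: G=1, J=7. The other variables each still have more than one consistent value. That makes 2.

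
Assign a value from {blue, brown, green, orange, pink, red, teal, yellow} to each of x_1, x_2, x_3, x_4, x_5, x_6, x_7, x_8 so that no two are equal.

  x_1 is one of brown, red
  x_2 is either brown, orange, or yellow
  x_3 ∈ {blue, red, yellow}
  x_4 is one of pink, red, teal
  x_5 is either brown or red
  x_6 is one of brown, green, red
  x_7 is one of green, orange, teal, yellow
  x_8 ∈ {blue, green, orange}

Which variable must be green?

The 8 variables together cover exactly {blue, brown, green, orange, pink, red, teal, yellow} — 8 values for 8 variables — and pink appears only in x_4's list, so x_4 = pink.
Among the 7 still-open variables, teal fits only x_7 (and all 7 values in {blue, brown, green, orange, red, teal, yellow} must be used), so x_7 = teal.
The 2 variables x_1 and x_5 are confined to {brown, red}, which locks those values in; drop them from x_2, x_3, x_6.
So green goes to x_6.

x_6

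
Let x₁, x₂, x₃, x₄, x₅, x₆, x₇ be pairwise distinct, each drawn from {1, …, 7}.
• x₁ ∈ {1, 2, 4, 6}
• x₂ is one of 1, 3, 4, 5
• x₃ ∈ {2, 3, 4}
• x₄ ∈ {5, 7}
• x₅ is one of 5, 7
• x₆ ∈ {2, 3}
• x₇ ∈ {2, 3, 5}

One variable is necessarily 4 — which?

The 7 variables together cover exactly {1, 2, 3, 4, 5, 6, 7} — 7 values for 7 variables — and 6 appears only in x₁'s list, so x₁ = 6.
Among the 6 still-open variables, 1 fits only x₂ (and all 6 values in {1, 2, 3, 4, 5, 7} must be used), so x₂ = 1.
The 5 still-open variables draw from only 5 values {2, 3, 4, 5, 7}, so each is used; only x₃ can be 4, hence x₃ = 4.

x₃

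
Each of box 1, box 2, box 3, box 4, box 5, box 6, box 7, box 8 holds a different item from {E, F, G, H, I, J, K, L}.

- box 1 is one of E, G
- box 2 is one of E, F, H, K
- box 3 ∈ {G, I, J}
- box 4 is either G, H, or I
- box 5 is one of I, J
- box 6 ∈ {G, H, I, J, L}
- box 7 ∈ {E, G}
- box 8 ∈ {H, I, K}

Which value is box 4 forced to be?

Among the 8 variables, F fits only box 2 (and all 8 values in {E, F, G, H, I, J, K, L} must be used), so box 2 = F.
The 7 still-open variables together cover exactly {E, G, H, I, J, K, L} — 7 values for 7 variables — and K appears only in box 8's list, so box 8 = K.
The 6 still-open variables together cover exactly {E, G, H, I, J, L} — 6 values for 6 variables — and L appears only in box 6's list, so box 6 = L.
The 5 still-open variables together cover exactly {E, G, H, I, J} — 5 values for 5 variables — and H appears only in box 4's list, so box 4 = H.

H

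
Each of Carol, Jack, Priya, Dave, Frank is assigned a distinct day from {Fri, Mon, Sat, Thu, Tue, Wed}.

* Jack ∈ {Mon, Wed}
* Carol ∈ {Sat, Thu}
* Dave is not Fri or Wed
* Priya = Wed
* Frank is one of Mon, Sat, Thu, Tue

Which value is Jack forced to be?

Priya must be Wed (only option left). Remove Wed from Jack.
So Jack = Mon.

Mon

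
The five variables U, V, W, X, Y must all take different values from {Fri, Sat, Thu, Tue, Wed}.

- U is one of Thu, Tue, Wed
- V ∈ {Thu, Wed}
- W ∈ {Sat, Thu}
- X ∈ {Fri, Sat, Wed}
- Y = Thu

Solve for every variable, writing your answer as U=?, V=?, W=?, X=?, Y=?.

U=Tue, V=Wed, W=Sat, X=Fri, Y=Thu

Y must be Thu (only option left). Strike Thu from U, V, W.
V must be Wed (only option left). Strike Wed from U, X.
That leaves W = Sat. So X can't be Sat.
X has just one choice, so X = Fri.
U has just one choice, so U = Tue.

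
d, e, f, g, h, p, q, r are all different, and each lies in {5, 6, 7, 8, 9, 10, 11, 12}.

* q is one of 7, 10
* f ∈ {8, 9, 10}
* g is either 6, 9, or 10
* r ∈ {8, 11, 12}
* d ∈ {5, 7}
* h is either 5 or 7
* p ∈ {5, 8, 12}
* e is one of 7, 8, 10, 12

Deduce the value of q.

10

The 8 variables together cover exactly {5, 6, 7, 8, 9, 10, 11, 12} — 8 values for 8 variables — and 6 appears only in g's list, so g = 6.
Among the 7 still-open variables, 9 fits only f (and all 7 values in {5, 7, 8, 9, 10, 11, 12} must be used), so f = 9.
Among the 6 still-open variables, 11 fits only r (and all 6 values in {5, 7, 8, 10, 11, 12} must be used), so r = 11.
d and h between them cover only {5, 7} — a naked pair. Remove those values from e, p, q.
So q = 10.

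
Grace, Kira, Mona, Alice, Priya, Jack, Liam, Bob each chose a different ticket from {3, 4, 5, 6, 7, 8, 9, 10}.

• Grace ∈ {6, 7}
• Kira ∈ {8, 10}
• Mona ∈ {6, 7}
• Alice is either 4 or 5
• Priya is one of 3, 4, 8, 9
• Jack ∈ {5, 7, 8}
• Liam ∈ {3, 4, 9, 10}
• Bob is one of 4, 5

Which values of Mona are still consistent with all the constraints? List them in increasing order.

Grace and Mona between them cover only {6, 7} — a naked pair. Remove those values from Jack.
The 2 variables Alice and Bob are confined to {4, 5}, which locks those values in; drop them from Priya, Jack, Liam.
Jack's domain is down to {8}, so Jack = 8. Strike 8 from Kira, Priya.
That leaves Kira = 10. Remove 10 from Liam.
No further eliminations apply; Mona can still be any of 6, 7.

6, 7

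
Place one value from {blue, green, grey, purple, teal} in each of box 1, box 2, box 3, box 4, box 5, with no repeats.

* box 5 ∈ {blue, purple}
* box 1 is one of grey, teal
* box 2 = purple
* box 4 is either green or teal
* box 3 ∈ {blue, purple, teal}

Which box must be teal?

box 2 has just one choice, so box 2 = purple. Strike purple from box 3, box 5.
box 5 must be blue (only option left). So box 3 can't be blue.
So teal goes to box 3.

box 3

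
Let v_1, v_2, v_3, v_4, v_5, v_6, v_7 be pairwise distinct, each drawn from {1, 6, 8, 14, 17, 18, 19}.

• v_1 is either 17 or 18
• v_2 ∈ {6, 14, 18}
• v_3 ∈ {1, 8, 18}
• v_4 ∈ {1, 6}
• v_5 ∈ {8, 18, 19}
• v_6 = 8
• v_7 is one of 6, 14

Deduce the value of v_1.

17

v_6's domain is down to {8}, so v_6 = 8. Eliminate 8 elsewhere: v_3, v_5.
The 6 still-open variables together cover exactly {1, 6, 14, 17, 18, 19} — 6 values for 6 variables — and 17 appears only in v_1's list, so v_1 = 17.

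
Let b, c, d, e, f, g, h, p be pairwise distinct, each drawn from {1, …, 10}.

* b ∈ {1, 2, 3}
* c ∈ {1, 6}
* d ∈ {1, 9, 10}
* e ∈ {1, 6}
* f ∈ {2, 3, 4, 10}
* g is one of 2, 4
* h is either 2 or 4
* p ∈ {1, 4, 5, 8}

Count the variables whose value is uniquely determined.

c and e share exactly the 2 values {1, 6}; by pigeonhole those values go to them, so strike 1, 6 from b, d, p.
The 2 variables g and h are confined to {2, 4}, which locks those values in; drop them from b, f, p.
That leaves b = 3. So f can't be 3.
f must be 10 (only option left). Remove 10 from d.
d has just one choice, so d = 9.
Determined: b=3, d=9, f=10. The other variables each still have more than one consistent value. That makes 3.

3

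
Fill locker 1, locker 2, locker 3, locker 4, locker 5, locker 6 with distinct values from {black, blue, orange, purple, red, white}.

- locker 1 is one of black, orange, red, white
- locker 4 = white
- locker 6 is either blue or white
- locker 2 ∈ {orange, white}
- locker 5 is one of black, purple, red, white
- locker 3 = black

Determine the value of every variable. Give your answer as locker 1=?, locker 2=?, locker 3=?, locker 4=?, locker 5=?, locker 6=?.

locker 3 has just one choice, so locker 3 = black. Remove black from locker 1, locker 5.
locker 4 has just one choice, so locker 4 = white. Strike white from locker 1, locker 2, locker 5, locker 6.
locker 6 has just one choice, so locker 6 = blue.
locker 2's domain is down to {orange}, so locker 2 = orange. Strike orange from locker 1.
That leaves locker 1 = red. Remove red from locker 5.
locker 5 must be purple (only option left).

locker 1=red, locker 2=orange, locker 3=black, locker 4=white, locker 5=purple, locker 6=blue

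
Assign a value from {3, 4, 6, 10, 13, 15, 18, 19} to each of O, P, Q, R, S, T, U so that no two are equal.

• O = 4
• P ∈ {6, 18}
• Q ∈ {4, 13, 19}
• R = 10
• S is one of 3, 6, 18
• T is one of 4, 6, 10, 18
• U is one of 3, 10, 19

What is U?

O's domain is down to {4}, so O = 4. Remove 4 from Q, T.
That leaves R = 10. Strike 10 from T, U.
Among the 5 still-open variables, 13 fits only Q (and all 5 values in {3, 6, 13, 18, 19} must be used), so Q = 13.
The 4 still-open variables draw from only 4 values {3, 6, 18, 19}, so each is used; only U can be 19, hence U = 19.

19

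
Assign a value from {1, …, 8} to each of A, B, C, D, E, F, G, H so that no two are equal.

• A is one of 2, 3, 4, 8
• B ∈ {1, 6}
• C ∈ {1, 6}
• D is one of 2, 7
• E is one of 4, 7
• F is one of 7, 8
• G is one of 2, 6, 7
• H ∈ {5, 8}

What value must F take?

8

The 8 variables together cover exactly {1, 2, 3, 4, 5, 6, 7, 8} — 8 values for 8 variables — and 3 appears only in A's list, so A = 3.
The 7 still-open variables draw from only 7 values {1, 2, 4, 5, 6, 7, 8}, so each is used; only E can be 4, hence E = 4.
Among the 6 still-open variables, 5 fits only H (and all 6 values in {1, 2, 5, 6, 7, 8} must be used), so H = 5.
The 5 still-open variables draw from only 5 values {1, 2, 6, 7, 8}, so each is used; only F can be 8, hence F = 8.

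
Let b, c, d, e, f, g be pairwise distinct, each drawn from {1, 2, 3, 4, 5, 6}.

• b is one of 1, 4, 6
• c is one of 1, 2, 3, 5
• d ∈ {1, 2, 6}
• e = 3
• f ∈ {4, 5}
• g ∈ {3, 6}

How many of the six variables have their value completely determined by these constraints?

e must be 3 (only option left). Strike 3 from c, g.
g must be 6 (only option left). So b, d can't be 6.
Determined: e=3, g=6. The other variables each still have more than one consistent value. That makes 2.

2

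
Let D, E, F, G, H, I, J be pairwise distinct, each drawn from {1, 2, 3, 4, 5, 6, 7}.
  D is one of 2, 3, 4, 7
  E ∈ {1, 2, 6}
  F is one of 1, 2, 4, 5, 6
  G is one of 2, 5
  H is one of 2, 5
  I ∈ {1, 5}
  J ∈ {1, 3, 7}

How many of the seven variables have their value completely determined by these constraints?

The 2 variables G and H are confined to {2, 5}, which locks those values in; drop them from D, E, F, I.
I's domain is down to {1}, so I = 1. So E, F, J can't be 1.
E's domain is down to {6}, so E = 6. Strike 6 from F.
F's domain is down to {4}, so F = 4. Eliminate 4 elsewhere: D.
Determined: E=6, F=4, I=1. The other variables each still have more than one consistent value. That makes 3.

3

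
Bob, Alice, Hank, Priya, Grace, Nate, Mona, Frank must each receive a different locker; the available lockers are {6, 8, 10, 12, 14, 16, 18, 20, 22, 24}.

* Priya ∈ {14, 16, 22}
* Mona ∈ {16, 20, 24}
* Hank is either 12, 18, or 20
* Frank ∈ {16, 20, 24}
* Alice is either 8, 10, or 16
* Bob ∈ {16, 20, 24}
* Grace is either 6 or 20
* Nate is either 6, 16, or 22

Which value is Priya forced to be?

14

Bob, Mona, Frank share exactly the 3 values {16, 20, 24}; by pigeonhole those values go to them, so strike 16, 20, 24 from Alice, Hank, Priya, Grace, Nate.
Grace has just one choice, so Grace = 6. Eliminate 6 elsewhere: Nate.
That leaves Nate = 22. Strike 22 from Priya.
So Priya = 14.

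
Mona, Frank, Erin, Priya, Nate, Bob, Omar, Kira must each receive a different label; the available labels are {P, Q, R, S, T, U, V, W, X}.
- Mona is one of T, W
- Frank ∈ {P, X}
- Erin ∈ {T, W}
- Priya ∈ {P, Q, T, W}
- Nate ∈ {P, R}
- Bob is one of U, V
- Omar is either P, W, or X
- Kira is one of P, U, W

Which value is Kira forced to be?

The 8 variables together cover exactly {P, Q, R, T, U, V, W, X} — 8 values for 8 variables — and Q appears only in Priya's list, so Priya = Q.
Among the 7 still-open variables, R fits only Nate (and all 7 values in {P, R, T, U, V, W, X} must be used), so Nate = R.
Among the 6 still-open variables, V fits only Bob (and all 6 values in {P, T, U, V, W, X} must be used), so Bob = V.
The 5 still-open variables together cover exactly {P, T, U, W, X} — 5 values for 5 variables — and U appears only in Kira's list, so Kira = U.

U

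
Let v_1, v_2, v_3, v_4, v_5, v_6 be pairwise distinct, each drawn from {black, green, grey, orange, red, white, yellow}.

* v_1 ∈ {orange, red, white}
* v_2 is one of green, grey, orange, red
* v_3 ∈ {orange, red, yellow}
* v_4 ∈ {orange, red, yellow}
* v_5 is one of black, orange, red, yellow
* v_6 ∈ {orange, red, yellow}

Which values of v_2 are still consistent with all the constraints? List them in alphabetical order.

green, grey

v_3, v_4, v_6 share exactly the 3 values {orange, red, yellow}; by pigeonhole those values go to them, so strike orange, red, yellow from v_1, v_2, v_5.
v_1's domain is down to {white}, so v_1 = white.
v_5's domain is down to {black}, so v_5 = black.
No further eliminations apply; v_2 can still be any of green, grey.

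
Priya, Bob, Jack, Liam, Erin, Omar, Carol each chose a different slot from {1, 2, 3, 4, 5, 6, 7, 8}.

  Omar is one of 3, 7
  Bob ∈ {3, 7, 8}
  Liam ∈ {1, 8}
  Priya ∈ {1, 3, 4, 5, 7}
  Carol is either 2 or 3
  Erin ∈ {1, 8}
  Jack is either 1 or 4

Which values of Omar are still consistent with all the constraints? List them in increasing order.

Among the 7 variables, 2 fits only Carol (and all 7 values in {1, 2, 3, 4, 5, 7, 8} must be used), so Carol = 2.
The 6 still-open variables draw from only 6 values {1, 3, 4, 5, 7, 8}, so each is used; only Priya can be 5, hence Priya = 5.
Among the 5 still-open variables, 4 fits only Jack (and all 5 values in {1, 3, 4, 7, 8} must be used), so Jack = 4.
The 2 variables Liam and Erin are confined to {1, 8}, which locks those values in; drop them from Bob.
No further eliminations apply; Omar can still be any of 3, 7.

3, 7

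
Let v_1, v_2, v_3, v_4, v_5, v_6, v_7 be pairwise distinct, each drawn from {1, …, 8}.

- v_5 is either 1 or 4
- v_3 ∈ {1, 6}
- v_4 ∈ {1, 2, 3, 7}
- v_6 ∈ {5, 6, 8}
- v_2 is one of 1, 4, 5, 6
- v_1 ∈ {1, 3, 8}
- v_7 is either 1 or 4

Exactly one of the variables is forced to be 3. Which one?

The 2 variables v_5 and v_7 are confined to {1, 4}, which locks those values in; drop them from v_1, v_2, v_3, v_4.
v_3 must be 6 (only option left). Remove 6 from v_2, v_6.
v_2 must be 5 (only option left). Remove 5 from v_6.
That leaves v_6 = 8. Remove 8 from v_1.
So 3 goes to v_1.

v_1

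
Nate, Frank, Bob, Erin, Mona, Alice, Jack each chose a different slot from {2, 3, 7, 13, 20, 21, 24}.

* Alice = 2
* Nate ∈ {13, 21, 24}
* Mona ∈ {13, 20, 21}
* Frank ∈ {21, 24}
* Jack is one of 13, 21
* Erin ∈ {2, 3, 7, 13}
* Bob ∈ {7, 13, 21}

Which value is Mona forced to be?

Alice's domain is down to {2}, so Alice = 2. Strike 2 from Erin.
The 6 still-open variables draw from only 6 values {3, 7, 13, 20, 21, 24}, so each is used; only Erin can be 3, hence Erin = 3.
The 5 still-open variables draw from only 5 values {7, 13, 20, 21, 24}, so each is used; only Bob can be 7, hence Bob = 7.
The 4 still-open variables draw from only 4 values {13, 20, 21, 24}, so each is used; only Mona can be 20, hence Mona = 20.

20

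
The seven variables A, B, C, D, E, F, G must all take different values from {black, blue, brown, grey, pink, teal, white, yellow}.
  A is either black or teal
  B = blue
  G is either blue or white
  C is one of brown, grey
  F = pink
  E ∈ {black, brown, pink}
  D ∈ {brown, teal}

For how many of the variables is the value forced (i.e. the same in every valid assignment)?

4

B's domain is down to {blue}, so B = blue. Strike blue from G.
That leaves F = pink. So E can't be pink.
G must be white (only option left).
The 4 still-open variables draw from only 4 values {black, brown, grey, teal}, so each is used; only C can be grey, hence C = grey.
Determined: B=blue, C=grey, F=pink, G=white. The other variables each still have more than one consistent value. That makes 4.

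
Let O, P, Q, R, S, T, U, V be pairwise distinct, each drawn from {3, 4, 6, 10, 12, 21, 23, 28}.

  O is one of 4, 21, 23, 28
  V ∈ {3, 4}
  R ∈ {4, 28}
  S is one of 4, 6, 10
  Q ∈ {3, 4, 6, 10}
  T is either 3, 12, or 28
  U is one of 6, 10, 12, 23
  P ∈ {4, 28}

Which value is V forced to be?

3

The 8 variables together cover exactly {3, 4, 6, 10, 12, 21, 23, 28} — 8 values for 8 variables — and 21 appears only in O's list, so O = 21.
Among the 7 still-open variables, 23 fits only U (and all 7 values in {3, 4, 6, 10, 12, 23, 28} must be used), so U = 23.
The 6 still-open variables draw from only 6 values {3, 4, 6, 10, 12, 28}, so each is used; only T can be 12, hence T = 12.
P and R between them cover only {4, 28} — a naked pair. Remove those values from Q, S, V.
So V = 3.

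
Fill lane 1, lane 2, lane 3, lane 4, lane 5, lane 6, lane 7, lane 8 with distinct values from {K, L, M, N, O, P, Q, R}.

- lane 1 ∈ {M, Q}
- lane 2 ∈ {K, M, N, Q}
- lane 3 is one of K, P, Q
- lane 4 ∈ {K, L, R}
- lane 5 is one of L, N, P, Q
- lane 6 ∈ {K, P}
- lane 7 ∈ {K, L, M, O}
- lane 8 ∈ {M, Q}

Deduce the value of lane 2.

N

The 8 variables draw from only 8 values {K, L, M, N, O, P, Q, R}, so each is used; only lane 7 can be O, hence lane 7 = O.
The 7 still-open variables together cover exactly {K, L, M, N, P, Q, R} — 7 values for 7 variables — and R appears only in lane 4's list, so lane 4 = R.
The 6 still-open variables together cover exactly {K, L, M, N, P, Q} — 6 values for 6 variables — and L appears only in lane 5's list, so lane 5 = L.
The 5 still-open variables draw from only 5 values {K, M, N, P, Q}, so each is used; only lane 2 can be N, hence lane 2 = N.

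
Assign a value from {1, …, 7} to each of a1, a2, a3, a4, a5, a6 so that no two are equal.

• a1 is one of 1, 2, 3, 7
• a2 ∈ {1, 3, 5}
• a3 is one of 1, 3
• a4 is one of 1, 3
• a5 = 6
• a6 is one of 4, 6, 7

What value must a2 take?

5

a5 has just one choice, so a5 = 6. Eliminate 6 elsewhere: a6.
The 2 variables a3 and a4 are confined to {1, 3}, which locks those values in; drop them from a1, a2.
So a2 = 5.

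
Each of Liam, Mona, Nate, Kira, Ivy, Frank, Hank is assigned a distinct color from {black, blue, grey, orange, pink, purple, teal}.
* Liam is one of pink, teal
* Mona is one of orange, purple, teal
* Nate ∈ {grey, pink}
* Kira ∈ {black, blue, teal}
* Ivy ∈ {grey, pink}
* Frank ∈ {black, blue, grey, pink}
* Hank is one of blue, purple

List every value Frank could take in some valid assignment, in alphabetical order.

black, blue

The 7 variables together cover exactly {black, blue, grey, orange, pink, purple, teal} — 7 values for 7 variables — and orange appears only in Mona's list, so Mona = orange.
Among the 6 still-open variables, purple fits only Hank (and all 6 values in {black, blue, grey, pink, purple, teal} must be used), so Hank = purple.
Nate and Ivy share exactly the 2 values {grey, pink}; by pigeonhole those values go to them, so strike grey, pink from Liam, Frank.
Liam must be teal (only option left). Strike teal from Kira.
No further eliminations apply; Frank can still be any of black, blue.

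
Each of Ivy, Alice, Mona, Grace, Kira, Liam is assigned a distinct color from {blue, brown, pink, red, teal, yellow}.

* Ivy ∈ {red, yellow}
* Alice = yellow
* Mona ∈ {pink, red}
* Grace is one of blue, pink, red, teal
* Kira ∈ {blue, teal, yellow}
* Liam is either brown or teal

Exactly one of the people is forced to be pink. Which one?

Alice must be yellow (only option left). Remove yellow from Ivy, Kira.
Ivy has just one choice, so Ivy = red. Eliminate red elsewhere: Mona, Grace.
So pink goes to Mona.

Mona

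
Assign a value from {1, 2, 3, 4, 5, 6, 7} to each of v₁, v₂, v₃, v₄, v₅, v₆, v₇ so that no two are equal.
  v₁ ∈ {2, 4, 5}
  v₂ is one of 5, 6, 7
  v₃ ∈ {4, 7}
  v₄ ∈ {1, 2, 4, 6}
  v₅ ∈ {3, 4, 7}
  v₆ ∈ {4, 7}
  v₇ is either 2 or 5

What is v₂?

Among the 7 variables, 1 fits only v₄ (and all 7 values in {1, 2, 3, 4, 5, 6, 7} must be used), so v₄ = 1.
Among the 6 still-open variables, 3 fits only v₅ (and all 6 values in {2, 3, 4, 5, 6, 7} must be used), so v₅ = 3.
The 5 still-open variables together cover exactly {2, 4, 5, 6, 7} — 5 values for 5 variables — and 6 appears only in v₂'s list, so v₂ = 6.

6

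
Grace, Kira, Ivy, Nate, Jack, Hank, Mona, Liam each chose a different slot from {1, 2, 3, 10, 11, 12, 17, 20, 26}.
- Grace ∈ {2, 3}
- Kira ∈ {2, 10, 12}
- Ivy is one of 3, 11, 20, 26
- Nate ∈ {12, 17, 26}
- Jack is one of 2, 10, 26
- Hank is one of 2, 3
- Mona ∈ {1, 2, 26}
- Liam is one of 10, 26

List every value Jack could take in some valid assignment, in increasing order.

Grace and Hank share exactly the 2 values {2, 3}; by pigeonhole those values go to them, so strike 2, 3 from Kira, Ivy, Jack, Mona.
Jack and Liam share exactly the 2 values {10, 26}; by pigeonhole those values go to them, so strike 10, 26 from Kira, Ivy, Nate, Mona.
Kira must be 12 (only option left). Eliminate 12 elsewhere: Nate.
Nate's domain is down to {17}, so Nate = 17.
Mona's domain is down to {1}, so Mona = 1.
No further eliminations apply; Jack can still be any of 10, 26.

10, 26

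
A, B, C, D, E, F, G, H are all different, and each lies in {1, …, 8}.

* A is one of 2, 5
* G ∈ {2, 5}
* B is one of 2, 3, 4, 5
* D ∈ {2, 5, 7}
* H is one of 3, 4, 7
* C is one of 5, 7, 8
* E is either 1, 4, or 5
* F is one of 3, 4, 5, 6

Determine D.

7

The 8 variables draw from only 8 values {1, 2, 3, 4, 5, 6, 7, 8}, so each is used; only E can be 1, hence E = 1.
The 7 still-open variables draw from only 7 values {2, 3, 4, 5, 6, 7, 8}, so each is used; only F can be 6, hence F = 6.
Among the 6 still-open variables, 8 fits only C (and all 6 values in {2, 3, 4, 5, 7, 8} must be used), so C = 8.
A and G share exactly the 2 values {2, 5}; by pigeonhole those values go to them, so strike 2, 5 from B, D.
So D = 7.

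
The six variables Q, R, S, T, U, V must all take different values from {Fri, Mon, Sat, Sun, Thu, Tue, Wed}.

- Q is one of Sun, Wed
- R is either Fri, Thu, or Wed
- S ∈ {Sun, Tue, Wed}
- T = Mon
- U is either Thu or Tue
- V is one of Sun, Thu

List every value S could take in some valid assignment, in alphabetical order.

Sun, Tue, Wed

T must be Mon (only option left).
The 5 still-open variables draw from only 5 values {Fri, Sun, Thu, Tue, Wed}, so each is used; only R can be Fri, hence R = Fri.
No further eliminations apply; S can still be any of Sun, Tue, Wed.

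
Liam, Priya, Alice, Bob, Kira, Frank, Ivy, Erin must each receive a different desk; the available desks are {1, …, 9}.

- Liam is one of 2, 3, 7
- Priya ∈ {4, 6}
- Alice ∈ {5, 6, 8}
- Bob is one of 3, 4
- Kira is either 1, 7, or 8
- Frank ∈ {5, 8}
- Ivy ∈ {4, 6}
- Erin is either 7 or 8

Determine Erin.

Among the 8 variables, 1 fits only Kira (and all 8 values in {1, 2, 3, 4, 5, 6, 7, 8} must be used), so Kira = 1.
Among the 7 still-open variables, 2 fits only Liam (and all 7 values in {2, 3, 4, 5, 6, 7, 8} must be used), so Liam = 2.
The 6 still-open variables together cover exactly {3, 4, 5, 6, 7, 8} — 6 values for 6 variables — and 3 appears only in Bob's list, so Bob = 3.
The 5 still-open variables draw from only 5 values {4, 5, 6, 7, 8}, so each is used; only Erin can be 7, hence Erin = 7.

7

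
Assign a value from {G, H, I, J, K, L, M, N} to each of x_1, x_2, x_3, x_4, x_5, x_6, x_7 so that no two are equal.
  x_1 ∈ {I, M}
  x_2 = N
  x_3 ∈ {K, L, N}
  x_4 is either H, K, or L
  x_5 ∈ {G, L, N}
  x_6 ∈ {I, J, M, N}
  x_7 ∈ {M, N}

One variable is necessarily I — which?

x_2's domain is down to {N}, so x_2 = N. So x_3, x_5, x_6, x_7 can't be N.
x_7 must be M (only option left). Strike M from x_1, x_6.
So I goes to x_1.

x_1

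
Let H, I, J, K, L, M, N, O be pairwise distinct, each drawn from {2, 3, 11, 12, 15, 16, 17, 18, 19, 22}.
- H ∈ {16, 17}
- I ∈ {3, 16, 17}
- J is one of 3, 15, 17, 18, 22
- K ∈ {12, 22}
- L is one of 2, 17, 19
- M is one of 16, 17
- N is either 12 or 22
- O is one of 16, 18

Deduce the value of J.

15

H and M between them cover only {16, 17} — a naked pair. Remove those values from I, J, L, O.
I's domain is down to {3}, so I = 3. Strike 3 from J.
O has just one choice, so O = 18. Remove 18 from J.
The 2 variables K and N are confined to {12, 22}, which locks those values in; drop them from J.
So J = 15.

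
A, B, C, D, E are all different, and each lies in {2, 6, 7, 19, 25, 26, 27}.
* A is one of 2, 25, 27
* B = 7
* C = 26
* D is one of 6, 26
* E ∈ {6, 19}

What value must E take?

B's domain is down to {7}, so B = 7.
C must be 26 (only option left). Eliminate 26 elsewhere: D.
D has just one choice, so D = 6. Strike 6 from E.
So E = 19.

19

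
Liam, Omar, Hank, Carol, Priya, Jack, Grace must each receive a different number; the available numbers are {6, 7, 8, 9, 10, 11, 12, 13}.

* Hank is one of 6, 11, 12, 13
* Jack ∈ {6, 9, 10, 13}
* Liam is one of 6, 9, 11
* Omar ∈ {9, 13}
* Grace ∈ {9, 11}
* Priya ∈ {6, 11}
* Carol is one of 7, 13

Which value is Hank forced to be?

The 7 variables draw from only 7 values {6, 7, 9, 10, 11, 12, 13}, so each is used; only Carol can be 7, hence Carol = 7.
The 6 still-open variables draw from only 6 values {6, 9, 10, 11, 12, 13}, so each is used; only Jack can be 10, hence Jack = 10.
The 5 still-open variables together cover exactly {6, 9, 11, 12, 13} — 5 values for 5 variables — and 12 appears only in Hank's list, so Hank = 12.

12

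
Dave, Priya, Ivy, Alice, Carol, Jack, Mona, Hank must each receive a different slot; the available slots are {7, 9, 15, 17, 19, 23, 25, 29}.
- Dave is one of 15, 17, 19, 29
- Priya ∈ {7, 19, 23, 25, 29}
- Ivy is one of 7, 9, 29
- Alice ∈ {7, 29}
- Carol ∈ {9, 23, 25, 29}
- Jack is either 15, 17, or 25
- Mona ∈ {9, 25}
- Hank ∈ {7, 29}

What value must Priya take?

Alice and Hank between them cover only {7, 29} — a naked pair. Remove those values from Dave, Priya, Ivy, Carol.
That leaves Ivy = 9. Remove 9 from Carol, Mona.
That leaves Mona = 25. Strike 25 from Priya, Carol, Jack.
Carol's domain is down to {23}, so Carol = 23. Eliminate 23 elsewhere: Priya.
So Priya = 19.

19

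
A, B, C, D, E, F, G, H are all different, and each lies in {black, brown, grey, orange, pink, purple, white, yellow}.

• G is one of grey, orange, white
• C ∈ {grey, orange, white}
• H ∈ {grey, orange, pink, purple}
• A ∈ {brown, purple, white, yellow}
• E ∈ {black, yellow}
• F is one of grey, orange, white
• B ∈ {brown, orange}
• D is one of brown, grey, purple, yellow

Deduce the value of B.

The 8 variables together cover exactly {black, brown, grey, orange, pink, purple, white, yellow} — 8 values for 8 variables — and black appears only in E's list, so E = black.
The 7 still-open variables together cover exactly {brown, grey, orange, pink, purple, white, yellow} — 7 values for 7 variables — and pink appears only in H's list, so H = pink.
C, F, G between them cover only {grey, orange, white} — a naked triple. Remove those values from A, B, D.
So B = brown.

brown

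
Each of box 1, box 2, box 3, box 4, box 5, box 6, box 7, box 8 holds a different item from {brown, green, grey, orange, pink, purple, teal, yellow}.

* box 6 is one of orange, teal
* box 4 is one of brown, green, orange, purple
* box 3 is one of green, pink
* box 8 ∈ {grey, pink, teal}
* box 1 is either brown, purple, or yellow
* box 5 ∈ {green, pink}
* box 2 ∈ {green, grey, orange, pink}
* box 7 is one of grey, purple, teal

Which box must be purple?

The 8 variables draw from only 8 values {brown, green, grey, orange, pink, purple, teal, yellow}, so each is used; only box 1 can be yellow, hence box 1 = yellow.
The 7 still-open variables draw from only 7 values {brown, green, grey, orange, pink, purple, teal}, so each is used; only box 4 can be brown, hence box 4 = brown.
The 6 still-open variables draw from only 6 values {green, grey, orange, pink, purple, teal}, so each is used; only box 7 can be purple, hence box 7 = purple.

box 7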